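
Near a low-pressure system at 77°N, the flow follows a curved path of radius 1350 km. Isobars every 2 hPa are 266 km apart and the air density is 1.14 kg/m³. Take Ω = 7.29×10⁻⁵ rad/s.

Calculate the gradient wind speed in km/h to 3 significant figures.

16.3 km/h

Coriolis parameter at 77°N:
f = 2Ω sin φ = 2 × 7.29×10⁻⁵ × sin 77° = 1.42×10⁻⁴ s⁻¹
Pressure gradient: |∂P/∂n| = 200 Pa / 266000 m = 7.52×10⁻⁴ Pa/m
Geostrophic speed: V_g = |∂P/∂n|/(fρ) = 7.52×10⁻⁴/(1.42×10⁻⁴ × 1.14) = 4.64 m/s
Around a low, centrifugal force acts outward with Coriolis, so pressure-gradient force balances both:
(1/ρ)|∂P/∂n| = fV + V²/R  →  V² + fR·V − fR·V_g = 0
With fR = 1.42×10⁻⁴ × 1350×10³ m = 192 m/s:
V = [−fR + √((fR)² + 4 fR V_g)]/2 = [−192 + √(192² + 4×192×4.64)]/2 = 4.54 m/s
Subgeostrophic (V < V_g = 4.64 m/s), as expected around a low.
Converting: 4.54 m/s × 3.6 = 16.3 km/h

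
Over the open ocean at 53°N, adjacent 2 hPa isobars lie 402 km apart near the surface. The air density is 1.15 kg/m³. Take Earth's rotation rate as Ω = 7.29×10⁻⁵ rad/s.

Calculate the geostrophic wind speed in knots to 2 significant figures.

Coriolis parameter at 53°N:
f = 2Ω sin φ = 2 × 7.29×10⁻⁵ × sin 53° = 1.16×10⁻⁴ s⁻¹
Pressure gradient: |∂P/∂n| = 200 Pa / 402000 m = 4.98×10⁻⁴ Pa/m
Geostrophic balance (pressure-gradient force = Coriolis force):
V_g = (1/(fρ)) |∂P/∂n| = 4.98×10⁻⁴ / (1.16×10⁻⁴ × 1.15) = 3.72 m/s
Converting: 3.72 m/s × 1.944 = 7.2 knots

7.2 knots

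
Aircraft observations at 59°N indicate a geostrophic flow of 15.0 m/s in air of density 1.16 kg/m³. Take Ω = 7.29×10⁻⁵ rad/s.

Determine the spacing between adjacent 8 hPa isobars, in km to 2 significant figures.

Coriolis parameter at 59°N:
f = 2Ω sin φ = 2 × 7.29×10⁻⁵ × sin 59° = 1.25×10⁻⁴ s⁻¹
Geostrophic balance rearranged: |∂P/∂n| = f ρ V_g
|∂P/∂n| = 1.25×10⁻⁴ × 1.16 × 15.0 = 2.17×10⁻³ Pa/m
Isobar spacing: Δn = ΔP/|∂P/∂n| = 800 Pa / 2.17×10⁻³ Pa/m = 367890 m ≈ 370 km

370 km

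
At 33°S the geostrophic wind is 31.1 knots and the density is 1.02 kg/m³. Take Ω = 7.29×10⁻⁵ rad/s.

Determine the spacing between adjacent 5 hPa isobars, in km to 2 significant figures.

390 km

Coriolis parameter at 33°S:
f = 2Ω sin φ = 2 × 7.29×10⁻⁵ × sin 33° = 7.94×10⁻⁵ s⁻¹
Wind speed in SI: 31.1 knots = 16.0 m/s
Geostrophic balance rearranged: |∂P/∂n| = f ρ V_g
|∂P/∂n| = 7.94×10⁻⁵ × 1.02 × 16.0 = 1.30×10⁻³ Pa/m
Isobar spacing: Δn = ΔP/|∂P/∂n| = 500 Pa / 1.30×10⁻³ Pa/m = 385838 m ≈ 390 km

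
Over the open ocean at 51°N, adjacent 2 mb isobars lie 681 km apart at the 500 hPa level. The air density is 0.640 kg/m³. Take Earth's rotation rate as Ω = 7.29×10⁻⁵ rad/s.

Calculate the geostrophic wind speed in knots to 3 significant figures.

7.87 knots

Coriolis parameter at 51°N:
f = 2Ω sin φ = 2 × 7.29×10⁻⁵ × sin 51° = 1.13×10⁻⁴ s⁻¹
Pressure gradient: |∂P/∂n| = 200 Pa / 681000 m = 2.94×10⁻⁴ Pa/m
Geostrophic balance (pressure-gradient force = Coriolis force):
V_g = (1/(fρ)) |∂P/∂n| = 2.94×10⁻⁴ / (1.13×10⁻⁴ × 0.640) = 4.05 m/s
Converting: 4.05 m/s × 1.944 = 7.87 knots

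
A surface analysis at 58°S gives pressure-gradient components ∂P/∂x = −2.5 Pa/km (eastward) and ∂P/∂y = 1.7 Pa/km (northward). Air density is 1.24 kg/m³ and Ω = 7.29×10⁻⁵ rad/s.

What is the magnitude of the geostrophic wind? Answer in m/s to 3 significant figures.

Coriolis parameter at 58°S:
f = 2Ω sin φ = 2 × 7.29×10⁻⁵ × sin 58° = 1.24×10⁻⁴ s⁻¹
In the Southern Hemisphere f is negative: f = −1.24×10⁻⁴ s⁻¹.
Component geostrophic relations (x east, y north):
u_g = −(1/(fρ)) ∂P/∂y,  v_g = (1/(fρ)) ∂P/∂x
u_g = −(1.7×10⁻³)/(−1.24×10⁻⁴ × 1.24) = 11.1 m/s;  v_g = (−2.5×10⁻³)/(−1.24×10⁻⁴ × 1.24) = 16.3 m/s
|V_g| = √(u_g² + v_g²) = 19.7 m/s

19.7 m/s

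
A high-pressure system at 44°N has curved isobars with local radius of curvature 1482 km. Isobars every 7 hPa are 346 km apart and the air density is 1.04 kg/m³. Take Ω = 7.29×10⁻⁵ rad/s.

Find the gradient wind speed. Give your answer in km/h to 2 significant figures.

Coriolis parameter at 44°N:
f = 2Ω sin φ = 2 × 7.29×10⁻⁵ × sin 44° = 1.01×10⁻⁴ s⁻¹
Pressure gradient: |∂P/∂n| = 700 Pa / 346000 m = 2.02×10⁻³ Pa/m
Geostrophic speed: V_g = |∂P/∂n|/(fρ) = 2.02×10⁻³/(1.01×10⁻⁴ × 1.04) = 19.2 m/s
Around a high, pressure-gradient force acts outward with centrifugal, so Coriolis balances both:
fV = (1/ρ)|∂P/∂n| + V²/R  →  V² − fR·V + fR·V_g = 0
With fR = 1.01×10⁻⁴ × 1482×10³ m = 150 m/s:
V = [fR − √((fR)² − 4 fR V_g)]/2 = [150 − √(150² − 4×150×19.2)]/2 = 22.6 m/s
Supergeostrophic (V > V_g = 19.2 m/s), as expected around a high.
Converting: 22.6 m/s × 3.6 = 81 km/h

81 km/h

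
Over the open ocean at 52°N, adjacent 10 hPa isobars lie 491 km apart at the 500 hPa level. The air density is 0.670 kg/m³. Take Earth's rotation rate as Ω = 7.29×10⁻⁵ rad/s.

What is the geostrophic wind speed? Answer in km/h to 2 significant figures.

Coriolis parameter at 52°N:
f = 2Ω sin φ = 2 × 7.29×10⁻⁵ × sin 52° = 1.15×10⁻⁴ s⁻¹
Pressure gradient: |∂P/∂n| = 1000 Pa / 491000 m = 2.04×10⁻³ Pa/m
Geostrophic balance (pressure-gradient force = Coriolis force):
V_g = (1/(fρ)) |∂P/∂n| = 2.04×10⁻³ / (1.15×10⁻⁴ × 0.670) = 26.5 m/s
Converting: 26.5 m/s × 3.6 = 95 km/h

95 km/h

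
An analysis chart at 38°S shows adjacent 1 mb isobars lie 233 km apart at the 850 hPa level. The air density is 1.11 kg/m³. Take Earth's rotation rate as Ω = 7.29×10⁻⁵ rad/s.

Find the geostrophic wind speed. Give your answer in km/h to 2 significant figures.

Coriolis parameter at 38°S:
f = 2Ω sin φ = 2 × 7.29×10⁻⁵ × sin 38° = 8.98×10⁻⁵ s⁻¹
Pressure gradient: |∂P/∂n| = 100 Pa / 233000 m = 4.29×10⁻⁴ Pa/m
Geostrophic balance (pressure-gradient force = Coriolis force):
V_g = (1/(fρ)) |∂P/∂n| = 4.29×10⁻⁴ / (8.98×10⁻⁵ × 1.11) = 4.31 m/s
Converting: 4.31 m/s × 3.6 = 16 km/h

16 km/h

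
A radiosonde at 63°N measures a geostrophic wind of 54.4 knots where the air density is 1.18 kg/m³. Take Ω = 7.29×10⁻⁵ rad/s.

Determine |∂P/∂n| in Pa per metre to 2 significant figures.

4.3×10⁻³ Pa/m

Coriolis parameter at 63°N:
f = 2Ω sin φ = 2 × 7.29×10⁻⁵ × sin 63° = 1.30×10⁻⁴ s⁻¹
Wind speed in SI: 54.4 knots = 28.0 m/s
Geostrophic balance rearranged: |∂P/∂n| = f ρ V_g
|∂P/∂n| = 1.30×10⁻⁴ × 1.18 × 28.0 = 4.29×10⁻³ Pa/m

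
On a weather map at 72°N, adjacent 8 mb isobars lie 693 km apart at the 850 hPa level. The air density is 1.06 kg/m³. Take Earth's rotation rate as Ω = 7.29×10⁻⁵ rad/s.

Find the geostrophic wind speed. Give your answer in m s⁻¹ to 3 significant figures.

7.85 m s⁻¹

Coriolis parameter at 72°N:
f = 2Ω sin φ = 2 × 7.29×10⁻⁵ × sin 72° = 1.39×10⁻⁴ s⁻¹
Pressure gradient: |∂P/∂n| = 800 Pa / 693000 m = 1.15×10⁻³ Pa/m
Geostrophic balance (pressure-gradient force = Coriolis force):
V_g = (1/(fρ)) |∂P/∂n| = 1.15×10⁻³ / (1.39×10⁻⁴ × 1.06) = 7.85 m/s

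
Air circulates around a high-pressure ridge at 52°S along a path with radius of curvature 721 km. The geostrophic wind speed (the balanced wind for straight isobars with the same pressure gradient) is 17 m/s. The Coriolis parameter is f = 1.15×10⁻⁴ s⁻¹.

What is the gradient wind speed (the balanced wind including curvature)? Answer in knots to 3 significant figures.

46.4 knots

Around a high, pressure-gradient force acts outward with centrifugal, so Coriolis balances both:
fV = (1/ρ)|∂P/∂n| + V²/R  →  V² − fR·V + fR·V_g = 0
With fR = 1.15×10⁻⁴ × 721×10³ m = 82.9 m/s:
V = [fR − √((fR)² − 4 fR V_g)]/2 = [82.9 − √(82.9² − 4×82.9×17)]/2 = 23.9 m/s
Supergeostrophic (V > V_g = 17 m/s), as expected around a high.
Converting: 23.9 m/s × 1.944 = 46.4 knots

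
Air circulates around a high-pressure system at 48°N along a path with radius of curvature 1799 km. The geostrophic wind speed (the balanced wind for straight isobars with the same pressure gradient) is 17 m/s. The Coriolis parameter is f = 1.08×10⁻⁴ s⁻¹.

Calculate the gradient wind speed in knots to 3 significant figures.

36.6 knots

Around a high, pressure-gradient force acts outward with centrifugal, so Coriolis balances both:
fV = (1/ρ)|∂P/∂n| + V²/R  →  V² − fR·V + fR·V_g = 0
With fR = 1.08×10⁻⁴ × 1799×10³ m = 194 m/s:
V = [fR − √((fR)² − 4 fR V_g)]/2 = [194 − √(194² − 4×194×17)]/2 = 18.8 m/s
Supergeostrophic (V > V_g = 17 m/s), as expected around a high.
Converting: 18.8 m/s × 1.944 = 36.6 knots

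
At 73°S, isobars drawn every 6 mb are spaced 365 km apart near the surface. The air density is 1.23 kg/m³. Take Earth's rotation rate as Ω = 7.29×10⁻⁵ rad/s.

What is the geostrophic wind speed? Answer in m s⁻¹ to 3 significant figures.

Coriolis parameter at 73°S:
f = 2Ω sin φ = 2 × 7.29×10⁻⁵ × sin 73° = 1.39×10⁻⁴ s⁻¹
Pressure gradient: |∂P/∂n| = 600 Pa / 365000 m = 1.64×10⁻³ Pa/m
Geostrophic balance (pressure-gradient force = Coriolis force):
V_g = (1/(fρ)) |∂P/∂n| = 1.64×10⁻³ / (1.39×10⁻⁴ × 1.23) = 9.59 m/s

9.59 m s⁻¹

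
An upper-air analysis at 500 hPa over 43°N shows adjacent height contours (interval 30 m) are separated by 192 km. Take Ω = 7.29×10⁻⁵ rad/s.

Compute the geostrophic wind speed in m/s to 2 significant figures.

Coriolis parameter at 43°N:
f = 2Ω sin φ = 2 × 7.29×10⁻⁵ × sin 43° = 9.94×10⁻⁵ s⁻¹
Height gradient: |∂Z/∂n| = 30 m / 192000 m = 1.56×10⁻⁴
On a pressure surface, geostrophic balance gives V_g = (g/f)|∂Z/∂n|:
V_g = 9.81 × 1.56×10⁻⁴ / 9.94×10⁻⁵ = 15.4 m/s

15 m/s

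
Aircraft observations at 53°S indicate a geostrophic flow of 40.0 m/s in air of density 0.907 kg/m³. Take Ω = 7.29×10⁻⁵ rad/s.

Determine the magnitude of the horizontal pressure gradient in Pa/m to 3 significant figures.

Coriolis parameter at 53°S:
f = 2Ω sin φ = 2 × 7.29×10⁻⁵ × sin 53° = 1.16×10⁻⁴ s⁻¹
Geostrophic balance rearranged: |∂P/∂n| = f ρ V_g
|∂P/∂n| = 1.16×10⁻⁴ × 0.907 × 40.0 = 4.22×10⁻³ Pa/m

4.22×10⁻³ Pa/m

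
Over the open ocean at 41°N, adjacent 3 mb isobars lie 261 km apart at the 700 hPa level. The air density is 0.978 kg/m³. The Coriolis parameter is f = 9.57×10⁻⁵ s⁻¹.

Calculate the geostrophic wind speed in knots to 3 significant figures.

23.9 knots

Pressure gradient: |∂P/∂n| = 300 Pa / 261000 m = 1.15×10⁻³ Pa/m
Geostrophic balance (pressure-gradient force = Coriolis force):
V_g = (1/(fρ)) |∂P/∂n| = 1.15×10⁻³ / (9.57×10⁻⁵ × 0.978) = 12.3 m/s
Converting: 12.3 m/s × 1.944 = 23.9 knots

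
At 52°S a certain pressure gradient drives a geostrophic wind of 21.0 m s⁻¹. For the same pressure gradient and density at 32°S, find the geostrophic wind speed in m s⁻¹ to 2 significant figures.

With the same pressure gradient and density, V_g ∝ 1/f ∝ 1/sin φ.
V₂ = V₁ · sin φ₁ / sin φ₂ = 21.0 × sin 52° / sin 32°
V₂ = 21.0 × 0.7880/0.5299 = 31 m s⁻¹

31 m s⁻¹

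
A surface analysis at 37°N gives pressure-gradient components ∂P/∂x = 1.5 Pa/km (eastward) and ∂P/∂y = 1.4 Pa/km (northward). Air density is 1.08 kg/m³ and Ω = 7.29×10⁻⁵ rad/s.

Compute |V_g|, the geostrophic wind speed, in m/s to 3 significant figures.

Coriolis parameter at 37°N:
f = 2Ω sin φ = 2 × 7.29×10⁻⁵ × sin 37° = 8.77×10⁻⁵ s⁻¹
Component geostrophic relations (x east, y north):
u_g = −(1/(fρ)) ∂P/∂y,  v_g = (1/(fρ)) ∂P/∂x
u_g = −(1.4×10⁻³)/(8.77×10⁻⁵ × 1.08) = −14.8 m/s;  v_g = (1.5×10⁻³)/(8.77×10⁻⁵ × 1.08) = 15.8 m/s
|V_g| = √(u_g² + v_g²) = 21.7 m/s

21.7 m/s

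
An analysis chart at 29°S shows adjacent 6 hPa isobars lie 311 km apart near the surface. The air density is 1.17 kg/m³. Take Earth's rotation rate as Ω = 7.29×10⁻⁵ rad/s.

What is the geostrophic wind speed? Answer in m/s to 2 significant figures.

23 m/s

Coriolis parameter at 29°S:
f = 2Ω sin φ = 2 × 7.29×10⁻⁵ × sin 29° = 7.07×10⁻⁵ s⁻¹
Pressure gradient: |∂P/∂n| = 600 Pa / 311000 m = 1.93×10⁻³ Pa/m
Geostrophic balance (pressure-gradient force = Coriolis force):
V_g = (1/(fρ)) |∂P/∂n| = 1.93×10⁻³ / (7.07×10⁻⁵ × 1.17) = 23.3 m/s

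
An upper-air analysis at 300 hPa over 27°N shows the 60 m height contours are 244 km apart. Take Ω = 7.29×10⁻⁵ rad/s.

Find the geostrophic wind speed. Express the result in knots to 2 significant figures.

Coriolis parameter at 27°N:
f = 2Ω sin φ = 2 × 7.29×10⁻⁵ × sin 27° = 6.62×10⁻⁵ s⁻¹
Height gradient: |∂Z/∂n| = 60 m / 244000 m = 2.46×10⁻⁴
On a pressure surface, geostrophic balance gives V_g = (g/f)|∂Z/∂n|:
V_g = 9.81 × 2.46×10⁻⁴ / 6.62×10⁻⁵ = 36.4 m/s
Converting: 36.4 m/s × 1.944 = 71 knots

71 knots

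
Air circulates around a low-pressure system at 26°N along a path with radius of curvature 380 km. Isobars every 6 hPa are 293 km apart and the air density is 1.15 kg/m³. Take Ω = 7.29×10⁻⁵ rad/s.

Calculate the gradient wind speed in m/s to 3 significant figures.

Coriolis parameter at 26°N:
f = 2Ω sin φ = 2 × 7.29×10⁻⁵ × sin 26° = 6.39×10⁻⁵ s⁻¹
Pressure gradient: |∂P/∂n| = 600 Pa / 293000 m = 2.05×10⁻³ Pa/m
Geostrophic speed: V_g = |∂P/∂n|/(fρ) = 2.05×10⁻³/(6.39×10⁻⁵ × 1.15) = 27.9 m/s
Around a low, centrifugal force acts outward with Coriolis, so pressure-gradient force balances both:
(1/ρ)|∂P/∂n| = fV + V²/R  →  V² + fR·V − fR·V_g = 0
With fR = 6.39×10⁻⁵ × 380×10³ m = 24.3 m/s:
V = [−fR + √((fR)² + 4 fR V_g)]/2 = [−24.3 + √(24.3² + 4×24.3×27.9)]/2 = 16.6 m/s
Subgeostrophic (V < V_g = 27.9 m/s), as expected around a low.

16.6 m/s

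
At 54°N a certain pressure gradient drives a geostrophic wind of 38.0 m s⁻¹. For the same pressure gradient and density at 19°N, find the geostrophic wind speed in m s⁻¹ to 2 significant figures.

94 m s⁻¹

With the same pressure gradient and density, V_g ∝ 1/f ∝ 1/sin φ.
V₂ = V₁ · sin φ₁ / sin φ₂ = 38.0 × sin 54° / sin 19°
V₂ = 38.0 × 0.8090/0.3256 = 94 m s⁻¹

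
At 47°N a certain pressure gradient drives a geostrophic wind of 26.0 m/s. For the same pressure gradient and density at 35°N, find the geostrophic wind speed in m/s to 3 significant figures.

With the same pressure gradient and density, V_g ∝ 1/f ∝ 1/sin φ.
V₂ = V₁ · sin φ₁ / sin φ₂ = 26.0 × sin 47° / sin 35°
V₂ = 26.0 × 0.7314/0.5736 = 33.2 m/s

33.2 m/s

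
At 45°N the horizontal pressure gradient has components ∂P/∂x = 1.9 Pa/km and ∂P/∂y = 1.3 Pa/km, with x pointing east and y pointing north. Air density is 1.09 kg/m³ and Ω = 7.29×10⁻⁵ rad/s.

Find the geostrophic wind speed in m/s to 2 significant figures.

20 m/s

Coriolis parameter at 45°N:
f = 2Ω sin φ = 2 × 7.29×10⁻⁵ × sin 45° = 1.03×10⁻⁴ s⁻¹
Component geostrophic relations (x east, y north):
u_g = −(1/(fρ)) ∂P/∂y,  v_g = (1/(fρ)) ∂P/∂x
u_g = −(1.3×10⁻³)/(1.03×10⁻⁴ × 1.09) = −11.6 m/s;  v_g = (1.9×10⁻³)/(1.03×10⁻⁴ × 1.09) = 16.9 m/s
|V_g| = √(u_g² + v_g²) = 20.5 m/s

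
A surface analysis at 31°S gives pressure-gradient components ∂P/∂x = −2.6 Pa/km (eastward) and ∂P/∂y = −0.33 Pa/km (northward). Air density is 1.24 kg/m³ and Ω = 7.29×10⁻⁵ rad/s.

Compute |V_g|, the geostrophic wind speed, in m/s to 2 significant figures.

Coriolis parameter at 31°S:
f = 2Ω sin φ = 2 × 7.29×10⁻⁵ × sin 31° = 7.51×10⁻⁵ s⁻¹
In the Southern Hemisphere f is negative: f = −7.51×10⁻⁵ s⁻¹.
Component geostrophic relations (x east, y north):
u_g = −(1/(fρ)) ∂P/∂y,  v_g = (1/(fρ)) ∂P/∂x
u_g = −(−0.33×10⁻³)/(−7.51×10⁻⁵ × 1.24) = −3.54 m/s;  v_g = (−2.6×10⁻³)/(−7.51×10⁻⁵ × 1.24) = 27.9 m/s
|V_g| = √(u_g² + v_g²) = 28.1 m/s

28 m/s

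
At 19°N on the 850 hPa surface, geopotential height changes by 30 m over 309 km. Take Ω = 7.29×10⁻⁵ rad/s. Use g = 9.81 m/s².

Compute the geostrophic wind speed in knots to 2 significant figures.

Coriolis parameter at 19°N:
f = 2Ω sin φ = 2 × 7.29×10⁻⁵ × sin 19° = 4.75×10⁻⁵ s⁻¹
Height gradient: |∂Z/∂n| = 30 m / 309000 m = 9.71×10⁻⁵
On a pressure surface, geostrophic balance gives V_g = (g/f)|∂Z/∂n|:
V_g = 9.81 × 9.71×10⁻⁵ / 4.75×10⁻⁵ = 20.1 m/s
Converting: 20.1 m/s × 1.944 = 39 knots

39 knots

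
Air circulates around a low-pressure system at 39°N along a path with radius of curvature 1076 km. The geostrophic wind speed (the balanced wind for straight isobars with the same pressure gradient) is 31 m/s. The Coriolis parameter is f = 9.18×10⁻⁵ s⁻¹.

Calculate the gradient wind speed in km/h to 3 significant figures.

89.2 km/h

Around a low, centrifugal force acts outward with Coriolis, so pressure-gradient force balances both:
(1/ρ)|∂P/∂n| = fV + V²/R  →  V² + fR·V − fR·V_g = 0
With fR = 9.18×10⁻⁵ × 1076×10³ m = 98.8 m/s:
V = [−fR + √((fR)² + 4 fR V_g)]/2 = [−98.8 + √(98.8² + 4×98.8×31)]/2 = 24.8 m/s
Subgeostrophic (V < V_g = 31 m/s), as expected around a low.
Converting: 24.8 m/s × 3.6 = 89.2 km/h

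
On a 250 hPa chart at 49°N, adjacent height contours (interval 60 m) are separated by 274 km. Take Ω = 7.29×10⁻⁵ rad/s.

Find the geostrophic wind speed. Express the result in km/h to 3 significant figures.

Coriolis parameter at 49°N:
f = 2Ω sin φ = 2 × 7.29×10⁻⁵ × sin 49° = 1.10×10⁻⁴ s⁻¹
Height gradient: |∂Z/∂n| = 60 m / 274000 m = 2.19×10⁻⁴
On a pressure surface, geostrophic balance gives V_g = (g/f)|∂Z/∂n|:
V_g = 9.81 × 2.19×10⁻⁴ / 1.10×10⁻⁴ = 19.5 m/s
Converting: 19.5 m/s × 3.6 = 70.3 km/h

70.3 km/h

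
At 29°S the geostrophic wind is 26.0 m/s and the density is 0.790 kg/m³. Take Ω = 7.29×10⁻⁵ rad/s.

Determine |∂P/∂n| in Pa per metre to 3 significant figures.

1.45×10⁻³ Pa/m

Coriolis parameter at 29°S:
f = 2Ω sin φ = 2 × 7.29×10⁻⁵ × sin 29° = 7.07×10⁻⁵ s⁻¹
Geostrophic balance rearranged: |∂P/∂n| = f ρ V_g
|∂P/∂n| = 7.07×10⁻⁵ × 0.790 × 26.0 = 1.45×10⁻³ Pa/m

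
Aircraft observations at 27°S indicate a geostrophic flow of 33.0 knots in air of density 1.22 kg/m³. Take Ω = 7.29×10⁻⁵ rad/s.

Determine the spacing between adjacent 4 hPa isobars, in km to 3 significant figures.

Coriolis parameter at 27°S:
f = 2Ω sin φ = 2 × 7.29×10⁻⁵ × sin 27° = 6.62×10⁻⁵ s⁻¹
Wind speed in SI: 33.0 knots = 17.0 m/s
Geostrophic balance rearranged: |∂P/∂n| = f ρ V_g
|∂P/∂n| = 6.62×10⁻⁵ × 1.22 × 17.0 = 1.37×10⁻³ Pa/m
Isobar spacing: Δn = ΔP/|∂P/∂n| = 400 Pa / 1.37×10⁻³ Pa/m = 291772 m ≈ 292 km

292 km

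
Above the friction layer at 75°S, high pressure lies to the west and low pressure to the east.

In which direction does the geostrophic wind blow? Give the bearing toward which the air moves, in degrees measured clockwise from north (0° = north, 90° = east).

000°

The pressure-gradient force points toward the east (bearing 090°).
Geostrophic balance: in the Southern Hemisphere the Coriolis force deflects motion to the left, so the geostrophic wind blows 90° to the left of the pressure-gradient force (low pressure on the right).
Rotating 090° by 90° counterclockwise gives 000° — the wind blows toward the north.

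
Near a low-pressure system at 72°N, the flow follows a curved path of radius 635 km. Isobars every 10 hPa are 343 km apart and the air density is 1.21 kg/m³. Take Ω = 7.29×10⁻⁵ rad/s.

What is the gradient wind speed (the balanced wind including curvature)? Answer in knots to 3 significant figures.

Coriolis parameter at 72°N:
f = 2Ω sin φ = 2 × 7.29×10⁻⁵ × sin 72° = 1.39×10⁻⁴ s⁻¹
Pressure gradient: |∂P/∂n| = 1000 Pa / 343000 m = 2.92×10⁻³ Pa/m
Geostrophic speed: V_g = |∂P/∂n|/(fρ) = 2.92×10⁻³/(1.39×10⁻⁴ × 1.21) = 17.4 m/s
Around a low, centrifugal force acts outward with Coriolis, so pressure-gradient force balances both:
(1/ρ)|∂P/∂n| = fV + V²/R  →  V² + fR·V − fR·V_g = 0
With fR = 1.39×10⁻⁴ × 635×10³ m = 88.1 m/s:
V = [−fR + √((fR)² + 4 fR V_g)]/2 = [−88.1 + √(88.1² + 4×88.1×17.4)]/2 = 14.9 m/s
Subgeostrophic (V < V_g = 17.4 m/s), as expected around a low.
Converting: 14.9 m/s × 1.944 = 28.9 knots

28.9 knots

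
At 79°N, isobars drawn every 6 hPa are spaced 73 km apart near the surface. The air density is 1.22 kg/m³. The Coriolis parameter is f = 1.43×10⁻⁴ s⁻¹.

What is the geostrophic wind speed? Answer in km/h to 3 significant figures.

Pressure gradient: |∂P/∂n| = 600 Pa / 73000 m = 8.22×10⁻³ Pa/m
Geostrophic balance (pressure-gradient force = Coriolis force):
V_g = (1/(fρ)) |∂P/∂n| = 8.22×10⁻³ / (1.43×10⁻⁴ × 1.22) = 47.1 m/s
Converting: 47.1 m/s × 3.6 = 170 km/h

170 km/h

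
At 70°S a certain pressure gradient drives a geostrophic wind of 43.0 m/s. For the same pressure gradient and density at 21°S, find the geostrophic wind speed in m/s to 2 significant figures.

With the same pressure gradient and density, V_g ∝ 1/f ∝ 1/sin φ.
V₂ = V₁ · sin φ₁ / sin φ₂ = 43.0 × sin 70° / sin 21°
V₂ = 43.0 × 0.9397/0.3584 = 110 m/s

110 m/s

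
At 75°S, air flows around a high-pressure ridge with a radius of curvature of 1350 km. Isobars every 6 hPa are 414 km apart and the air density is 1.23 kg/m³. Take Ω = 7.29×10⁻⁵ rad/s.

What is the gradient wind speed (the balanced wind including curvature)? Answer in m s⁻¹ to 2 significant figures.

Coriolis parameter at 75°S:
f = 2Ω sin φ = 2 × 7.29×10⁻⁵ × sin 75° = 1.41×10⁻⁴ s⁻¹
Pressure gradient: |∂P/∂n| = 600 Pa / 414000 m = 1.45×10⁻³ Pa/m
Geostrophic speed: V_g = |∂P/∂n|/(fρ) = 1.45×10⁻³/(1.41×10⁻⁴ × 1.23) = 8.37 m/s
Around a high, pressure-gradient force acts outward with centrifugal, so Coriolis balances both:
fV = (1/ρ)|∂P/∂n| + V²/R  →  V² − fR·V + fR·V_g = 0
With fR = 1.41×10⁻⁴ × 1350×10³ m = 190 m/s:
V = [fR − √((fR)² − 4 fR V_g)]/2 = [190 − √(190² − 4×190×8.37)]/2 = 8.77 m/s
Supergeostrophic (V > V_g = 8.37 m/s), as expected around a high.

8.8 m s⁻¹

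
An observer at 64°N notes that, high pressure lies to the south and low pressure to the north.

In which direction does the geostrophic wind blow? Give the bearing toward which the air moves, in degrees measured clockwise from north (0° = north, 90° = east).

090°

The pressure-gradient force points toward the north (bearing 000°).
Geostrophic balance: in the Northern Hemisphere the Coriolis force deflects motion to the right, so the geostrophic wind blows 90° to the right of the pressure-gradient force (low pressure on the left).
Rotating 000° by 90° clockwise gives 090° — the wind blows toward the east.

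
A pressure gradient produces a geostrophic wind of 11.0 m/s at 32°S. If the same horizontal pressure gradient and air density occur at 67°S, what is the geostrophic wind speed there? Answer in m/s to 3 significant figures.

With the same pressure gradient and density, V_g ∝ 1/f ∝ 1/sin φ.
V₂ = V₁ · sin φ₁ / sin φ₂ = 11.0 × sin 32° / sin 67°
V₂ = 11.0 × 0.5299/0.9205 = 6.33 m/s

6.33 m/s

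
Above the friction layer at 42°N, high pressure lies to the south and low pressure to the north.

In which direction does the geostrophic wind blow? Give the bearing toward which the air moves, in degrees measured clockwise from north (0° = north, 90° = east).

090°

The pressure-gradient force points toward the north (bearing 000°).
Geostrophic balance: in the Northern Hemisphere the Coriolis force deflects motion to the right, so the geostrophic wind blows 90° to the right of the pressure-gradient force (low pressure on the left).
Rotating 000° by 90° clockwise gives 090° — the wind blows toward the east.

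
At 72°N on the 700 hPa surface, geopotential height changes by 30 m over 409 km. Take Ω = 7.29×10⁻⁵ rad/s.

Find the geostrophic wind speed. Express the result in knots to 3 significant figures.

10.1 knots

Coriolis parameter at 72°N:
f = 2Ω sin φ = 2 × 7.29×10⁻⁵ × sin 72° = 1.39×10⁻⁴ s⁻¹
Height gradient: |∂Z/∂n| = 30 m / 409000 m = 7.33×10⁻⁵
On a pressure surface, geostrophic balance gives V_g = (g/f)|∂Z/∂n|:
V_g = 9.81 × 7.33×10⁻⁵ / 1.39×10⁻⁴ = 5.19 m/s
Converting: 5.19 m/s × 1.944 = 10.1 knots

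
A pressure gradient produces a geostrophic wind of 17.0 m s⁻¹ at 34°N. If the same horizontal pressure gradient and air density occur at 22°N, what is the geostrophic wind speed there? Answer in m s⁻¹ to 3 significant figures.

With the same pressure gradient and density, V_g ∝ 1/f ∝ 1/sin φ.
V₂ = V₁ · sin φ₁ / sin φ₂ = 17.0 × sin 34° / sin 22°
V₂ = 17.0 × 0.5592/0.3746 = 25.4 m s⁻¹

25.4 m s⁻¹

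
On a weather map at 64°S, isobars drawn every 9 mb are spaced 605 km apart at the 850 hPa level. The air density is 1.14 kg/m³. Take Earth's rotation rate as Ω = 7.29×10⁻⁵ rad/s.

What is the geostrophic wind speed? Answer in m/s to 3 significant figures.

9.96 m/s

Coriolis parameter at 64°S:
f = 2Ω sin φ = 2 × 7.29×10⁻⁵ × sin 64° = 1.31×10⁻⁴ s⁻¹
Pressure gradient: |∂P/∂n| = 900 Pa / 605000 m = 1.49×10⁻³ Pa/m
Geostrophic balance (pressure-gradient force = Coriolis force):
V_g = (1/(fρ)) |∂P/∂n| = 1.49×10⁻³ / (1.31×10⁻⁴ × 1.14) = 9.96 m/s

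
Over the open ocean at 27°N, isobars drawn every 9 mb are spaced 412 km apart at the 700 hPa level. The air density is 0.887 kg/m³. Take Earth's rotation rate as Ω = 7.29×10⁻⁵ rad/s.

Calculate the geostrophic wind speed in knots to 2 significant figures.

72 knots

Coriolis parameter at 27°N:
f = 2Ω sin φ = 2 × 7.29×10⁻⁵ × sin 27° = 6.62×10⁻⁵ s⁻¹
Pressure gradient: |∂P/∂n| = 900 Pa / 412000 m = 2.18×10⁻³ Pa/m
Geostrophic balance (pressure-gradient force = Coriolis force):
V_g = (1/(fρ)) |∂P/∂n| = 2.18×10⁻³ / (6.62×10⁻⁵ × 0.887) = 37.2 m/s
Converting: 37.2 m/s × 1.944 = 72 knots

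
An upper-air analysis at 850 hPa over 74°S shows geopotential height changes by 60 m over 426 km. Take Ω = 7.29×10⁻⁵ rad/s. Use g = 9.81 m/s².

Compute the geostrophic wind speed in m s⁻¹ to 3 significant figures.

Coriolis parameter at 74°S:
f = 2Ω sin φ = 2 × 7.29×10⁻⁵ × sin 74° = 1.40×10⁻⁴ s⁻¹
Height gradient: |∂Z/∂n| = 60 m / 426000 m = 1.41×10⁻⁴
On a pressure surface, geostrophic balance gives V_g = (g/f)|∂Z/∂n|:
V_g = 9.81 × 1.41×10⁻⁴ / 1.40×10⁻⁴ = 9.86 m/s

9.86 m s⁻¹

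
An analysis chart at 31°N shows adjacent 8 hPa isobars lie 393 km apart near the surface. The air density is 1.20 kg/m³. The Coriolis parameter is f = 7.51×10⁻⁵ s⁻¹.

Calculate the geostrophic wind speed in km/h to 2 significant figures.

Pressure gradient: |∂P/∂n| = 800 Pa / 393000 m = 2.04×10⁻³ Pa/m
Geostrophic balance (pressure-gradient force = Coriolis force):
V_g = (1/(fρ)) |∂P/∂n| = 2.04×10⁻³ / (7.51×10⁻⁵ × 1.20) = 22.6 m/s
Converting: 22.6 m/s × 3.6 = 81 km/h

81 km/h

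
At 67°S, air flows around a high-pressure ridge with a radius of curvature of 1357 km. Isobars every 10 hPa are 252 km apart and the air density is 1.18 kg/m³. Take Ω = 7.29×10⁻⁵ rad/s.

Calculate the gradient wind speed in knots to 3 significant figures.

58.3 knots

Coriolis parameter at 67°S:
f = 2Ω sin φ = 2 × 7.29×10⁻⁵ × sin 67° = 1.34×10⁻⁴ s⁻¹
Pressure gradient: |∂P/∂n| = 1000 Pa / 252000 m = 3.97×10⁻³ Pa/m
Geostrophic speed: V_g = |∂P/∂n|/(fρ) = 3.97×10⁻³/(1.34×10⁻⁴ × 1.18) = 25.1 m/s
Around a high, pressure-gradient force acts outward with centrifugal, so Coriolis balances both:
fV = (1/ρ)|∂P/∂n| + V²/R  →  V² − fR·V + fR·V_g = 0
With fR = 1.34×10⁻⁴ × 1357×10³ m = 182 m/s:
V = [fR − √((fR)² − 4 fR V_g)]/2 = [182 − √(182² − 4×182×25.1)]/2 = 30 m/s
Supergeostrophic (V > V_g = 25.1 m/s), as expected around a high.
Converting: 30 m/s × 1.944 = 58.3 knots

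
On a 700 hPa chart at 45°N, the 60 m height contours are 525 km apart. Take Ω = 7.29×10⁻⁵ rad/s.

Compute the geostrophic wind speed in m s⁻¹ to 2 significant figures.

Coriolis parameter at 45°N:
f = 2Ω sin φ = 2 × 7.29×10⁻⁵ × sin 45° = 1.03×10⁻⁴ s⁻¹
Height gradient: |∂Z/∂n| = 60 m / 525000 m = 1.14×10⁻⁴
On a pressure surface, geostrophic balance gives V_g = (g/f)|∂Z/∂n|:
V_g = 9.81 × 1.14×10⁻⁴ / 1.03×10⁻⁴ = 10.9 m/s

11 m s⁻¹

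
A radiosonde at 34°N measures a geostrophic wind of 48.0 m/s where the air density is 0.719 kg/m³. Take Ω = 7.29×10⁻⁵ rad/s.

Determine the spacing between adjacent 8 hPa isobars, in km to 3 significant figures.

Coriolis parameter at 34°N:
f = 2Ω sin φ = 2 × 7.29×10⁻⁵ × sin 34° = 8.15×10⁻⁵ s⁻¹
Geostrophic balance rearranged: |∂P/∂n| = f ρ V_g
|∂P/∂n| = 8.15×10⁻⁵ × 0.719 × 48.0 = 2.81×10⁻³ Pa/m
Isobar spacing: Δn = ΔP/|∂P/∂n| = 800 Pa / 2.81×10⁻³ Pa/m = 284316 m ≈ 284 km

284 km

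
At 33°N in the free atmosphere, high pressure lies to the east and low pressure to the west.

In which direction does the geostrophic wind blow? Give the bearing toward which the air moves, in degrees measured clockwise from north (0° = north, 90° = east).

The pressure-gradient force points toward the west (bearing 270°).
Geostrophic balance: in the Northern Hemisphere the Coriolis force deflects motion to the right, so the geostrophic wind blows 90° to the right of the pressure-gradient force (low pressure on the left).
Rotating 270° by 90° clockwise gives 000° — the wind blows toward the north.

000°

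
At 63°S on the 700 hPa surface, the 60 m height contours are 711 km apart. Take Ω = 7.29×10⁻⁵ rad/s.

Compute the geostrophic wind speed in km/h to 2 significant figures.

Coriolis parameter at 63°S:
f = 2Ω sin φ = 2 × 7.29×10⁻⁵ × sin 63° = 1.30×10⁻⁴ s⁻¹
Height gradient: |∂Z/∂n| = 60 m / 711000 m = 8.44×10⁻⁵
On a pressure surface, geostrophic balance gives V_g = (g/f)|∂Z/∂n|:
V_g = 9.81 × 8.44×10⁻⁵ / 1.30×10⁻⁴ = 6.37 m/s
Converting: 6.37 m/s × 3.6 = 23 km/h

23 km/h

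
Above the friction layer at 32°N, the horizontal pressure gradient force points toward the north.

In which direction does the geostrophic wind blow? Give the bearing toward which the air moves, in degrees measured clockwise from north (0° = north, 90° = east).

090°

The pressure-gradient force points toward the north (bearing 000°).
Geostrophic balance: in the Northern Hemisphere the Coriolis force deflects motion to the right, so the geostrophic wind blows 90° to the right of the pressure-gradient force (low pressure on the left).
Rotating 000° by 90° clockwise gives 090° — the wind blows toward the east.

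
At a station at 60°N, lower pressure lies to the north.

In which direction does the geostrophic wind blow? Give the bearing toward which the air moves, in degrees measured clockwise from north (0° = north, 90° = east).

The pressure-gradient force points toward the north (bearing 000°).
Geostrophic balance: in the Northern Hemisphere the Coriolis force deflects motion to the right, so the geostrophic wind blows 90° to the right of the pressure-gradient force (low pressure on the left).
Rotating 000° by 90° clockwise gives 090° — the wind blows toward the east.

090°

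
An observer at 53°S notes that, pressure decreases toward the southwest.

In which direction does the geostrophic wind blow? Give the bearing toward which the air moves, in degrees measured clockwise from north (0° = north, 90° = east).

135°

The pressure-gradient force points toward the southwest (bearing 225°).
Geostrophic balance: in the Southern Hemisphere the Coriolis force deflects motion to the left, so the geostrophic wind blows 90° to the left of the pressure-gradient force (low pressure on the right).
Rotating 225° by 90° counterclockwise gives 135° — the wind blows toward the southeast.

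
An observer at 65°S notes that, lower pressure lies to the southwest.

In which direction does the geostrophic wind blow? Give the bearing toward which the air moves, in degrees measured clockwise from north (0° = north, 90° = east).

135°

The pressure-gradient force points toward the southwest (bearing 225°).
Geostrophic balance: in the Southern Hemisphere the Coriolis force deflects motion to the left, so the geostrophic wind blows 90° to the left of the pressure-gradient force (low pressure on the right).
Rotating 225° by 90° counterclockwise gives 135° — the wind blows toward the southeast.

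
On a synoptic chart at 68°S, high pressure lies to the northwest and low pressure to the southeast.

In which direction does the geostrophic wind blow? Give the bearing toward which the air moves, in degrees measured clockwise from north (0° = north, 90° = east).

The pressure-gradient force points toward the southeast (bearing 135°).
Geostrophic balance: in the Southern Hemisphere the Coriolis force deflects motion to the left, so the geostrophic wind blows 90° to the left of the pressure-gradient force (low pressure on the right).
Rotating 135° by 90° counterclockwise gives 045° — the wind blows toward the northeast.

045°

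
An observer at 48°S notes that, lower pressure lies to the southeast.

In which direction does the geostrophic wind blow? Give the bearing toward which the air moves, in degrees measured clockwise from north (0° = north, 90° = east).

The pressure-gradient force points toward the southeast (bearing 135°).
Geostrophic balance: in the Southern Hemisphere the Coriolis force deflects motion to the left, so the geostrophic wind blows 90° to the left of the pressure-gradient force (low pressure on the right).
Rotating 135° by 90° counterclockwise gives 045° — the wind blows toward the northeast.

045°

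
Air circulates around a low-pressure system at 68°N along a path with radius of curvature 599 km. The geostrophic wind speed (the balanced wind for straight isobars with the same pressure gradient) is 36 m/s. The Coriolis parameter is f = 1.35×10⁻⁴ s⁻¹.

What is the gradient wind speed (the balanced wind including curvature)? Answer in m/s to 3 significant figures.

27.0 m/s

Around a low, centrifugal force acts outward with Coriolis, so pressure-gradient force balances both:
(1/ρ)|∂P/∂n| = fV + V²/R  →  V² + fR·V − fR·V_g = 0
With fR = 1.35×10⁻⁴ × 599×10³ m = 80.9 m/s:
V = [−fR + √((fR)² + 4 fR V_g)]/2 = [−80.9 + √(80.9² + 4×80.9×36)]/2 = 27 m/s
Subgeostrophic (V < V_g = 36 m/s), as expected around a low.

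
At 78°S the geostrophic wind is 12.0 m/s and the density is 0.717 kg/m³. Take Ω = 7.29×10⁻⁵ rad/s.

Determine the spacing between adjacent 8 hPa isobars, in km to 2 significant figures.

650 km

Coriolis parameter at 78°S:
f = 2Ω sin φ = 2 × 7.29×10⁻⁵ × sin 78° = 1.43×10⁻⁴ s⁻¹
Geostrophic balance rearranged: |∂P/∂n| = f ρ V_g
|∂P/∂n| = 1.43×10⁻⁴ × 0.717 × 12.0 = 1.23×10⁻³ Pa/m
Isobar spacing: Δn = ΔP/|∂P/∂n| = 800 Pa / 1.23×10⁻³ Pa/m = 651970 m ≈ 650 km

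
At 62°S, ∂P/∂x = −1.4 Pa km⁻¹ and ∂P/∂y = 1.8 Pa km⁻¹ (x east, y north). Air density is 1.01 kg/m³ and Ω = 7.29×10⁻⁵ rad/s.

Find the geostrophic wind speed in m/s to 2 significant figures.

Coriolis parameter at 62°S:
f = 2Ω sin φ = 2 × 7.29×10⁻⁵ × sin 62° = 1.29×10⁻⁴ s⁻¹
In the Southern Hemisphere f is negative: f = −1.29×10⁻⁴ s⁻¹.
Component geostrophic relations (x east, y north):
u_g = −(1/(fρ)) ∂P/∂y,  v_g = (1/(fρ)) ∂P/∂x
u_g = −(1.8×10⁻³)/(−1.29×10⁻⁴ × 1.01) = 13.8 m/s;  v_g = (−1.4×10⁻³)/(−1.29×10⁻⁴ × 1.01) = 10.8 m/s
|V_g| = √(u_g² + v_g²) = 17.5 m/s

18 m/s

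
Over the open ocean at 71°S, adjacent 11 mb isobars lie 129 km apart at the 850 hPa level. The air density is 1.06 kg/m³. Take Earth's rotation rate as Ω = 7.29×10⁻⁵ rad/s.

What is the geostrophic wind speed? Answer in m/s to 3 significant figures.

Coriolis parameter at 71°S:
f = 2Ω sin φ = 2 × 7.29×10⁻⁵ × sin 71° = 1.38×10⁻⁴ s⁻¹
Pressure gradient: |∂P/∂n| = 1100 Pa / 129000 m = 8.53×10⁻³ Pa/m
Geostrophic balance (pressure-gradient force = Coriolis force):
V_g = (1/(fρ)) |∂P/∂n| = 8.53×10⁻³ / (1.38×10⁻⁴ × 1.06) = 58.4 m/s

58.4 m/s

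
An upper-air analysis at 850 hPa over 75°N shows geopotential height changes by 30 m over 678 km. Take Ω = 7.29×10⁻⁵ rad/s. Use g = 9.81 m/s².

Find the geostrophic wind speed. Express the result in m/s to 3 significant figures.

3.08 m/s

Coriolis parameter at 75°N:
f = 2Ω sin φ = 2 × 7.29×10⁻⁵ × sin 75° = 1.41×10⁻⁴ s⁻¹
Height gradient: |∂Z/∂n| = 30 m / 678000 m = 4.42×10⁻⁵
On a pressure surface, geostrophic balance gives V_g = (g/f)|∂Z/∂n|:
V_g = 9.81 × 4.42×10⁻⁵ / 1.41×10⁻⁴ = 3.08 m/s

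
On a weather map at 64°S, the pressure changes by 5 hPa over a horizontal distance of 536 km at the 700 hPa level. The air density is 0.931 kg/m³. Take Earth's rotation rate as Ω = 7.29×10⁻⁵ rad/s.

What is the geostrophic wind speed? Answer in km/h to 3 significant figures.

27.5 km/h

Coriolis parameter at 64°S:
f = 2Ω sin φ = 2 × 7.29×10⁻⁵ × sin 64° = 1.31×10⁻⁴ s⁻¹
Pressure gradient: |∂P/∂n| = 500 Pa / 536000 m = 9.33×10⁻⁴ Pa/m
Geostrophic balance (pressure-gradient force = Coriolis force):
V_g = (1/(fρ)) |∂P/∂n| = 9.33×10⁻⁴ / (1.31×10⁻⁴ × 0.931) = 7.65 m/s
Converting: 7.65 m/s × 3.6 = 27.5 km/h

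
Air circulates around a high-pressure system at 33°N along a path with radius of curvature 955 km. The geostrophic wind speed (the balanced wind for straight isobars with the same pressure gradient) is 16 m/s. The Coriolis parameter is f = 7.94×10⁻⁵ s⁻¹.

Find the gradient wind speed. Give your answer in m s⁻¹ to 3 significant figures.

Around a high, pressure-gradient force acts outward with centrifugal, so Coriolis balances both:
fV = (1/ρ)|∂P/∂n| + V²/R  →  V² − fR·V + fR·V_g = 0
With fR = 7.94×10⁻⁵ × 955×10³ m = 75.8 m/s:
V = [fR − √((fR)² − 4 fR V_g)]/2 = [75.8 − √(75.8² − 4×75.8×16)]/2 = 22.9 m/s
Supergeostrophic (V > V_g = 16 m/s), as expected around a high.

22.9 m s⁻¹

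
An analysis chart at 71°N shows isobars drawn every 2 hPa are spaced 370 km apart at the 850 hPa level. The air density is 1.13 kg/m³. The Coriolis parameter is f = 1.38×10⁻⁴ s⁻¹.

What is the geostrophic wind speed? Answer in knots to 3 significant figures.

6.74 knots

Pressure gradient: |∂P/∂n| = 200 Pa / 370000 m = 5.41×10⁻⁴ Pa/m
Geostrophic balance (pressure-gradient force = Coriolis force):
V_g = (1/(fρ)) |∂P/∂n| = 5.41×10⁻⁴ / (1.38×10⁻⁴ × 1.13) = 3.47 m/s
Converting: 3.47 m/s × 1.944 = 6.74 knots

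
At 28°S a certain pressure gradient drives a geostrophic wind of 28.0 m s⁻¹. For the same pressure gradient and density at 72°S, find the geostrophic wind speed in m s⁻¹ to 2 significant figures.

14 m s⁻¹

With the same pressure gradient and density, V_g ∝ 1/f ∝ 1/sin φ.
V₂ = V₁ · sin φ₁ / sin φ₂ = 28.0 × sin 28° / sin 72°
V₂ = 28.0 × 0.4695/0.9511 = 14 m s⁻¹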